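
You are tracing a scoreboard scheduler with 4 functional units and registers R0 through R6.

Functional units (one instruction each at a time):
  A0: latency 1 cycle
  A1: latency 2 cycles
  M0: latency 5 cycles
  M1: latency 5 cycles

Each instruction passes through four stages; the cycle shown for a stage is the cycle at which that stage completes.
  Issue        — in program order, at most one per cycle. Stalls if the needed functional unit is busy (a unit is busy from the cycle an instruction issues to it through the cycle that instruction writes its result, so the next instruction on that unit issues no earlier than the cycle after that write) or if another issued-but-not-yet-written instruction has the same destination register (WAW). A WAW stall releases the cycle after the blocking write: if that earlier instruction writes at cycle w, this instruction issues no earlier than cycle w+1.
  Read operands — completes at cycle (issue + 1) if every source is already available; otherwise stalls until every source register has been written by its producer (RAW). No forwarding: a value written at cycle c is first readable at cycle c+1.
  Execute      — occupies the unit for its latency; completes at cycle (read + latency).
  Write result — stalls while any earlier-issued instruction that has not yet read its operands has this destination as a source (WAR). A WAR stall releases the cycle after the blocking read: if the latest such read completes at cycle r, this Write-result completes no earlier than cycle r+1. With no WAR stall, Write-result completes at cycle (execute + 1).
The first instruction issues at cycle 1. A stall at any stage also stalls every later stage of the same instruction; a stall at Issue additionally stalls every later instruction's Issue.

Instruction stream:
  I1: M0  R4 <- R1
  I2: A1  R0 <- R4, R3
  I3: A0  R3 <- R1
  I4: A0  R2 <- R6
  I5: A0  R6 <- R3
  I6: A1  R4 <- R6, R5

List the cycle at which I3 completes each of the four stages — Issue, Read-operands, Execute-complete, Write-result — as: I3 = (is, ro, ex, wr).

cycle 1: I1→M0
cycle 2: I1 RO | I2→A1
cycle 3: I3→A0
cycle 4: I3 RO
cycle 5: I3 EX
cycle 7: I1 EX
cycle 8: I1 WR R4
cycle 9: I2 RO
cycle 10: I3 WR R3
cycle 11: I2 EX | I4→A0
cycle 12: I2 WR R0 | I4 RO
cycle 13: I4 EX
cycle 14: I4 WR R2
cycle 15: I5→A0
cycle 16: I5 RO | I6→A1
cycle 17: I5 EX
cycle 18: I5 WR R6
cycle 19: I6 RO
cycle 21: I6 EX
cycle 22: I6 WR R4

I3 = (3, 4, 5, 10)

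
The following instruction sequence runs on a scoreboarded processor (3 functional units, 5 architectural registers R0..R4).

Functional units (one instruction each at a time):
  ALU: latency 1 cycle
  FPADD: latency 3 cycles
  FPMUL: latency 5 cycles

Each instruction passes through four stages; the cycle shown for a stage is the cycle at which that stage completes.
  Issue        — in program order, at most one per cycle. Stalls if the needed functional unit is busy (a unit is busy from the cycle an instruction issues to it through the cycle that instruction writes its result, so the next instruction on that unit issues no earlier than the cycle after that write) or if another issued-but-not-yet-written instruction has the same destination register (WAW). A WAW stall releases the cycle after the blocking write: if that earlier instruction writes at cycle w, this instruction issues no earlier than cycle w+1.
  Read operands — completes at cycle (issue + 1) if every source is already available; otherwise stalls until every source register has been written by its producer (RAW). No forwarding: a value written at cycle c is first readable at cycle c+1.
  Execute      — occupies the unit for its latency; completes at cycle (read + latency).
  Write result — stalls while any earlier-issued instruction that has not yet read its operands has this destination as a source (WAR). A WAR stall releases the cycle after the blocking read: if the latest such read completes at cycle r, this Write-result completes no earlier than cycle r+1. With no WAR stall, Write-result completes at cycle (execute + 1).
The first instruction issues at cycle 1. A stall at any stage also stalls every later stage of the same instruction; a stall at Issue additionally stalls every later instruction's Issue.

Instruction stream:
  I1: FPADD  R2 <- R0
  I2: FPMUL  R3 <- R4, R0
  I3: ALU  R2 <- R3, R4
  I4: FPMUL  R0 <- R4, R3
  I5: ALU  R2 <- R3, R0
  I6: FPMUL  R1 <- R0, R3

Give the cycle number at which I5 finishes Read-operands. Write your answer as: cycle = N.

cycle 1: I1 issues→FPADD
cycle 2: I1 reads · I2 issues→FPMUL
cycle 3: I2 reads
cycle 5: I1 exec-done
cycle 6: I1 writes R2
cycle 7: I3 issues→ALU
cycle 8: I2 exec-done
cycle 9: I2 writes R3
cycle 10: I3 reads · I4 issues→FPMUL
cycle 11: I3 exec-done · I4 reads
cycle 12: I3 writes R2
cycle 13: I5 issues→ALU
cycle 16: I4 exec-done
cycle 17: I4 writes R0
cycle 18: I5 reads · I6 issues→FPMUL
cycle 19: I5 exec-done · I6 reads
cycle 20: I5 writes R2
cycle 24: I6 exec-done
cycle 25: I6 writes R1

cycle = 18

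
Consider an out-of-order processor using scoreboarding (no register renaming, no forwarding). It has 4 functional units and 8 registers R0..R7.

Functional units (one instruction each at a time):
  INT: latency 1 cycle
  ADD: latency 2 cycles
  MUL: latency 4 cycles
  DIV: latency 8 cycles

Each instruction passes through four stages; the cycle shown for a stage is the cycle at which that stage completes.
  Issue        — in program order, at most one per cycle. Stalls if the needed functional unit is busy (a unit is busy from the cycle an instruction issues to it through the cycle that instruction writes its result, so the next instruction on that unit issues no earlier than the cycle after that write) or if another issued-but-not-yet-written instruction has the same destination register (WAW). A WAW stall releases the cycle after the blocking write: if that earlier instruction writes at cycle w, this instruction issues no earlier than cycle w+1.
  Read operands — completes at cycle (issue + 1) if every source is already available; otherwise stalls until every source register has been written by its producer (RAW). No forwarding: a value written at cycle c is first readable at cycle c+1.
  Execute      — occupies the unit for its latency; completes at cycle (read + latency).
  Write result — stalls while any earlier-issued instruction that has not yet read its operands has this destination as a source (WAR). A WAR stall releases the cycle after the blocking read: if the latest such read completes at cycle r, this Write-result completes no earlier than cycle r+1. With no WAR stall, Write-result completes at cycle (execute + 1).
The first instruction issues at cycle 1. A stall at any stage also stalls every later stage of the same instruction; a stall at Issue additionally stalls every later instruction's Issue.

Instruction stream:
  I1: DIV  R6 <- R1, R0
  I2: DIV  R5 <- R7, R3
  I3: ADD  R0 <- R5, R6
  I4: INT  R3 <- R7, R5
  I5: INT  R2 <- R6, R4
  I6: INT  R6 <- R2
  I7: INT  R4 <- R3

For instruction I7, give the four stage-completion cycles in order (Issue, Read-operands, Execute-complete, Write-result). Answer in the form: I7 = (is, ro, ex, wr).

I7 = (34, 35, 36, 37)

t=1  I1 dispatched to DIV
t=2  I1 operands ready
t=10  I1 complete
t=11  R6←I1
t=12  I2 dispatched to DIV
t=13  I2 operands ready; I3 dispatched to ADD
t=14  I4 dispatched to INT
t=21  I2 complete
t=22  R5←I2
t=23  I3 operands ready; I4 operands ready
t=24  I4 complete
t=25  I3 complete; R3←I4
t=26  R0←I3; I5 dispatched to INT
t=27  I5 operands ready
t=28  I5 complete
t=29  R2←I5
t=30  I6 dispatched to INT
t=31  I6 operands ready
t=32  I6 complete
t=33  R6←I6
t=34  I7 dispatched to INT
t=35  I7 operands ready
t=36  I7 complete
t=37  R4←I7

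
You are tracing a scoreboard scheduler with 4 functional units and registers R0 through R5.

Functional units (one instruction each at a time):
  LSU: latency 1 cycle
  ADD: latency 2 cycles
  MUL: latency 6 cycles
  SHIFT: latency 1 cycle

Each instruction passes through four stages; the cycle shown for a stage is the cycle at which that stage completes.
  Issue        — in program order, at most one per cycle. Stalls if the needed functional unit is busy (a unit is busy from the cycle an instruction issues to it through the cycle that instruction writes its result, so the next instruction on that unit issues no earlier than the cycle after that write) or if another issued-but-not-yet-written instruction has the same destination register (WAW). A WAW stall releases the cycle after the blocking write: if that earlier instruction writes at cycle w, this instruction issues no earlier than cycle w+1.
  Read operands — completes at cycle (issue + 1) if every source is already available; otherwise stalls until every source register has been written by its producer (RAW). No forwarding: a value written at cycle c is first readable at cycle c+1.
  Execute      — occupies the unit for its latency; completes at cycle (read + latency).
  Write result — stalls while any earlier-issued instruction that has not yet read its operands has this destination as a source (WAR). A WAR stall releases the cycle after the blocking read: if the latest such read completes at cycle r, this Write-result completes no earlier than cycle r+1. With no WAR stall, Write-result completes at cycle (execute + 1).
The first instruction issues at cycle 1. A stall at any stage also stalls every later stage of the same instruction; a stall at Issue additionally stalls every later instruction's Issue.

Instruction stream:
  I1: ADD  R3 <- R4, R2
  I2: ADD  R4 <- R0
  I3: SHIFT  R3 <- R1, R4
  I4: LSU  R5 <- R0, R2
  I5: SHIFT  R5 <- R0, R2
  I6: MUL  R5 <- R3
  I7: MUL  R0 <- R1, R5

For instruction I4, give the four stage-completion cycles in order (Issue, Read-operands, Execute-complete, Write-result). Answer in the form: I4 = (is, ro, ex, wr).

I4 = (8, 9, 10, 11)

1) issue 1, read 2, done 4, write 5
2) issue 6, read 7, done 9, write 10  <struct: ADD busy until I1 writes@5>
3) issue 7, read 11, done 12, write 13  <RAW R4: wait I2 write@10>
4) issue 8, read 9, done 10, write 11
5) issue 14, read 15, done 16, write 17  <struct: SHIFT busy until I3 writes@13>
6) issue 18, read 19, done 25, write 26  <WAW R5: wait I5 write@17>
7) issue 27, read 28, done 34, write 35  <struct: MUL busy until I6 writes@26>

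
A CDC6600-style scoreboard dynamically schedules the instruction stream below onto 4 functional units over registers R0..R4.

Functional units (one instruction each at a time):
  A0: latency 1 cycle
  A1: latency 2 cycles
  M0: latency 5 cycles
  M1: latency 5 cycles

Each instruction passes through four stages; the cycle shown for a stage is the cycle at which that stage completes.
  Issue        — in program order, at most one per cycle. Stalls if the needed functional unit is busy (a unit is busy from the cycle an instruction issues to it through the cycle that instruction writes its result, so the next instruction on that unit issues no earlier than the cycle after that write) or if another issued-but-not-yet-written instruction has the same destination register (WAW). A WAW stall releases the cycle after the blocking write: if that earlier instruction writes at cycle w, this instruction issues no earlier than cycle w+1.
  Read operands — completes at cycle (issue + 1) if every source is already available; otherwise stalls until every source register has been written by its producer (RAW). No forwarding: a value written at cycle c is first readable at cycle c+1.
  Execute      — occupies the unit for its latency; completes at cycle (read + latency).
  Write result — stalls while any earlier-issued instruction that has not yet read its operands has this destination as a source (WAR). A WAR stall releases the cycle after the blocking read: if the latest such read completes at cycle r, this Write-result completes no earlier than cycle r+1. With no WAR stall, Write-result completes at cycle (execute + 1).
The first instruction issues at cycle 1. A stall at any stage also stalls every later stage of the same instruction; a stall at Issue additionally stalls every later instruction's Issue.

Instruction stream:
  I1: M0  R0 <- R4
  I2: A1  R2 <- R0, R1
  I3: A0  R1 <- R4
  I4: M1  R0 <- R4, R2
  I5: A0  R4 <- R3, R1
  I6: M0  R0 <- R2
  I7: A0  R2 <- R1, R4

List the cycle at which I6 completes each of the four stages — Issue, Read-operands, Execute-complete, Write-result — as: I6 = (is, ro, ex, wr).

I1 -> (1, 2, 7, 8)
I2 -> (2, 9, 11, 12)  // RAW R0: wait I1 write@8
I3 -> (3, 4, 5, 10)  // WAR R1: wait I2 read@9
I4 -> (9, 13, 18, 19)  // WAW R0: wait I1 write@8, RAW R2: wait I2 write@12
I5 -> (11, 12, 13, 14)  // struct: A0 busy until I3 writes@10
I6 -> (20, 21, 26, 27)  // WAW R0: wait I4 write@19
I7 -> (21, 22, 23, 24)

I6 = (20, 21, 26, 27)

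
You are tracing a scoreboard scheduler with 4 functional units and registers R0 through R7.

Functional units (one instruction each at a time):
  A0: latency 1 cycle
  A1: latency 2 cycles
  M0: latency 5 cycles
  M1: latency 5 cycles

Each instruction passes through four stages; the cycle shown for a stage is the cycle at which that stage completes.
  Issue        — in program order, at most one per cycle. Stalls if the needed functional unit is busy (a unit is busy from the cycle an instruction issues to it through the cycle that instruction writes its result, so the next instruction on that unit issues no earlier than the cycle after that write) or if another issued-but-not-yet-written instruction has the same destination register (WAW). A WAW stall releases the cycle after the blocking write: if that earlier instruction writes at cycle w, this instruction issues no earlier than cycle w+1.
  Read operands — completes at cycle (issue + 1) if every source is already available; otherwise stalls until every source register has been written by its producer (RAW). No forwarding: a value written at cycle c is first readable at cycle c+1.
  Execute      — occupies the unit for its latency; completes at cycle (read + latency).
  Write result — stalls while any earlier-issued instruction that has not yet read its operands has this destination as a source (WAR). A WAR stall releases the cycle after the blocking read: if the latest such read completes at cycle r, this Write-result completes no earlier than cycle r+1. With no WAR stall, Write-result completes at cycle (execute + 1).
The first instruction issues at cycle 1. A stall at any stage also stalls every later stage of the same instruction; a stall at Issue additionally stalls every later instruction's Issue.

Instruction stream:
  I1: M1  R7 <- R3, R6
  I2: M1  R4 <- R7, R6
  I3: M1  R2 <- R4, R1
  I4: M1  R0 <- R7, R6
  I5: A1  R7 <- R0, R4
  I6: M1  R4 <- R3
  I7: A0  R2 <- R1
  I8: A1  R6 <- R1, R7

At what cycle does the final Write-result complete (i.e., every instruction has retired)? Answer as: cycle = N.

cycle = 41

c1: issue I1 (M1)
c2: I1 read-ops
c7: I1 finished on M1
c8: I1→R7
c9: issue I2 (M1)
c10: I2 read-ops
c15: I2 finished on M1
c16: I2→R4
c17: issue I3 (M1)
c18: I3 read-ops
c23: I3 finished on M1
c24: I3→R2
c25: issue I4 (M1)
c26: I4 read-ops; issue I5 (A1)
c31: I4 finished on M1
c32: I4→R0
c33: I5 read-ops; issue I6 (M1)
c34: I6 read-ops; issue I7 (A0)
c35: I5 finished on A1; I7 read-ops
c36: I5→R7; I7 finished on A0
c37: I7→R2; issue I8 (A1)
c38: I8 read-ops
c39: I6 finished on M1
c40: I6→R4; I8 finished on A1
c41: I8→R6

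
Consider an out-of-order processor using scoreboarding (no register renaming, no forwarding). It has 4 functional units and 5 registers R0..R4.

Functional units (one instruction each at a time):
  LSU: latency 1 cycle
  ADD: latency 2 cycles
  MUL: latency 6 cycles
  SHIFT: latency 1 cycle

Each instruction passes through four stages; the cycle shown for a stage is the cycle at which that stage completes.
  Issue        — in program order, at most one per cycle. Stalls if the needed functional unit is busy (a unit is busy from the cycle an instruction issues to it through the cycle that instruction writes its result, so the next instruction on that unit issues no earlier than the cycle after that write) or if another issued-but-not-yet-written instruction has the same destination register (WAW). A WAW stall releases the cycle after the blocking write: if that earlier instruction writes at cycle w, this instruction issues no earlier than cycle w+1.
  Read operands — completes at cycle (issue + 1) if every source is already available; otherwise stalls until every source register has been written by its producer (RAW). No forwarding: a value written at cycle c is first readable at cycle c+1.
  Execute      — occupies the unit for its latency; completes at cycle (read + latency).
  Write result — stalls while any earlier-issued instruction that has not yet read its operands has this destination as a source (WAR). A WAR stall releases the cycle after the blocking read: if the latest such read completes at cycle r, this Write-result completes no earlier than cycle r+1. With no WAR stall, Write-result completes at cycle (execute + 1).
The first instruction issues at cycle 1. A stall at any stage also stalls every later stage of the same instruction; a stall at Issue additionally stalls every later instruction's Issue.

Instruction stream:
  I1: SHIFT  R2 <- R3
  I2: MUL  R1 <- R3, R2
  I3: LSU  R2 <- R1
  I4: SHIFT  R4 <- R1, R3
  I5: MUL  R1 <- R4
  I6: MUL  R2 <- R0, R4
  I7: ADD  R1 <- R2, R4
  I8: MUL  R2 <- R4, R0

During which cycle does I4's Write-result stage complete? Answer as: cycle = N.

c1: I1→SHIFT
c2: I1 RO | I2→MUL
c3: I1 EX
c4: I1 WR R2
c5: I2 RO | I3→LSU
c6: I4→SHIFT
c11: I2 EX
c12: I2 WR R1
c13: I3 RO | I4 RO | I5→MUL
c14: I3 EX | I4 EX
c15: I3 WR R2 | I4 WR R4
c16: I5 RO
c22: I5 EX
c23: I5 WR R1
c24: I6→MUL
c25: I6 RO | I7→ADD
c31: I6 EX
c32: I6 WR R2
c33: I7 RO | I8→MUL
c34: I8 RO
c35: I7 EX
c36: I7 WR R1
c40: I8 EX
c41: I8 WR R2

cycle = 15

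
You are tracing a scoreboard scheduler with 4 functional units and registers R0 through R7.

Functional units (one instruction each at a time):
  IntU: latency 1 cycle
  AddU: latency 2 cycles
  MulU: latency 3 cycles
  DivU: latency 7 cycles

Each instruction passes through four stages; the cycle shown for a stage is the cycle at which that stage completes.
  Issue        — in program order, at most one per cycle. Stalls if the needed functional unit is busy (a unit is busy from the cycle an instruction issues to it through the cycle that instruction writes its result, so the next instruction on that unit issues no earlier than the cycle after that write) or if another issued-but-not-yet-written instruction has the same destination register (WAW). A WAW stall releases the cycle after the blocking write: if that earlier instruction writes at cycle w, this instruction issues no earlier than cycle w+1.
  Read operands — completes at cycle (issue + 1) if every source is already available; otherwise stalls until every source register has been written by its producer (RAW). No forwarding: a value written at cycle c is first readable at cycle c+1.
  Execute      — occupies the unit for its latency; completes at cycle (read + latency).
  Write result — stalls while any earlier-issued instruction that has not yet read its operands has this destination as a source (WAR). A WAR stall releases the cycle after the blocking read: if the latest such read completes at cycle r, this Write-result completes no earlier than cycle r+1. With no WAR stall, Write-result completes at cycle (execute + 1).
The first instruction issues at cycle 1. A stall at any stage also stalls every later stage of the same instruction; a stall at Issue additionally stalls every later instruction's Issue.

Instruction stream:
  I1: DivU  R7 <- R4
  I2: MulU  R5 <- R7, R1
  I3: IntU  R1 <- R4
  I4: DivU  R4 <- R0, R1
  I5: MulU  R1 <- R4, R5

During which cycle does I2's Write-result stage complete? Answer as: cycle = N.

I1  is:1  ro:2  ex:9  wr:10
I2  is:2  ro:11  ex:14  wr:15  — RAW R7: wait I1 write@10
I3  is:3  ro:4  ex:5  wr:12  — WAR R1: wait I2 read@11
I4  is:11  ro:13  ex:20  wr:21  — struct: DivU busy until I1 writes@10, RAW R1: wait I3 write@12
I5  is:16  ro:22  ex:25  wr:26  — struct: MulU busy until I2 writes@15, RAW R4: wait I4 write@21

cycle = 15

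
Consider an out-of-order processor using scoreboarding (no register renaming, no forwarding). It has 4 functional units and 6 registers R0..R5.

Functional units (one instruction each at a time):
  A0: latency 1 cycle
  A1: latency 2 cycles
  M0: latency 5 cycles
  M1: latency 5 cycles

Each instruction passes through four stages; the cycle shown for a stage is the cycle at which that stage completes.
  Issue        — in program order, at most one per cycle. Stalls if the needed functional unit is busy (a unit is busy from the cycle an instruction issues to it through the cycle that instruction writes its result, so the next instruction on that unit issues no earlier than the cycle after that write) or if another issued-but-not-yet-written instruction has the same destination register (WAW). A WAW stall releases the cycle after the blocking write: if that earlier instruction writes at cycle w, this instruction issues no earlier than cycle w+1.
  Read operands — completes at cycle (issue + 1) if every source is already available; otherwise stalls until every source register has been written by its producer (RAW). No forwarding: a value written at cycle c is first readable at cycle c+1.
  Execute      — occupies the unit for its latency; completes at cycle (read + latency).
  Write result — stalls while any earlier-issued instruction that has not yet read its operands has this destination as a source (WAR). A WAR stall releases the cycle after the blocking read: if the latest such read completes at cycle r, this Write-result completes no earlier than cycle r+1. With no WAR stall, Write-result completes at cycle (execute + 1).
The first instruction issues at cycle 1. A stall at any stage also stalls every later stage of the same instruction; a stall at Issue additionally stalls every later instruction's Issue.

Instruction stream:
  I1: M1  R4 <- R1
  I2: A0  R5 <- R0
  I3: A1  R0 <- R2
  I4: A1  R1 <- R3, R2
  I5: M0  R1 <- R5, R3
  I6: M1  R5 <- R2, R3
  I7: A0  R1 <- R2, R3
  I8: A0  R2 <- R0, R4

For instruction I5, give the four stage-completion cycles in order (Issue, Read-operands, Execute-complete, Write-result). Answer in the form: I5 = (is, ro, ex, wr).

I5 = (13, 14, 19, 20)

[1] I1→M1
[2] I1 RO, I2→A0
[3] I2 RO, I3→A1
[4] I2 EX, I3 RO
[5] I2 WR R5
[6] I3 EX
[7] I1 EX, I3 WR R0
[8] I1 WR R4, I4→A1
[9] I4 RO
[11] I4 EX
[12] I4 WR R1
[13] I5→M0
[14] I5 RO, I6→M1
[15] I6 RO
[19] I5 EX
[20] I5 WR R1, I6 EX
[21] I6 WR R5, I7→A0
[22] I7 RO
[23] I7 EX
[24] I7 WR R1
[25] I8→A0
[26] I8 RO
[27] I8 EX
[28] I8 WR R2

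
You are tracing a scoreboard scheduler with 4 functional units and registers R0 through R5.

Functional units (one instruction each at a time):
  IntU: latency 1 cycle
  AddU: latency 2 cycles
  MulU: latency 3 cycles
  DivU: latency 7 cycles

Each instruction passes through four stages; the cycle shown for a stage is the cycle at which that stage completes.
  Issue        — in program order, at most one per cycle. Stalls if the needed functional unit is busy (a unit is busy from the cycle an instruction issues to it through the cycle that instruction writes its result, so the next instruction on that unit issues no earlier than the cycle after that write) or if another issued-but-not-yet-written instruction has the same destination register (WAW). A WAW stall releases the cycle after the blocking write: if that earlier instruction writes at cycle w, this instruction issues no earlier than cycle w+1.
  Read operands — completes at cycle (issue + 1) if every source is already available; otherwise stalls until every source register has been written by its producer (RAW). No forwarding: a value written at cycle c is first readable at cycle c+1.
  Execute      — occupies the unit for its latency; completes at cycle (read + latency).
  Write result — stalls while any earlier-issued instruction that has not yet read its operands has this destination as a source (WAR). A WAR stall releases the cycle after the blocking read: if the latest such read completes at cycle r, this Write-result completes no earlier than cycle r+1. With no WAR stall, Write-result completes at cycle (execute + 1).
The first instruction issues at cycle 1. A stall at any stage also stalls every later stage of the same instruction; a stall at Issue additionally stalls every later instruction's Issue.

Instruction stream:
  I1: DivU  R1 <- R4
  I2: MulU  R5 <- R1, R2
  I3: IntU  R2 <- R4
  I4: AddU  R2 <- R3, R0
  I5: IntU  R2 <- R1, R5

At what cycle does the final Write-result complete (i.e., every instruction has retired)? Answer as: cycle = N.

cycle = 21

I1: IS=1 RO=2 EX=9 WR=10
I2: IS=2 RO=11 EX=14 WR=15  [RAW R1: wait I1 write@10]
I3: IS=3 RO=4 EX=5 WR=12  [WAR R2: wait I2 read@11]
I4: IS=13 RO=14 EX=16 WR=17  [WAW R2: wait I3 write@12]
I5: IS=18 RO=19 EX=20 WR=21  [WAW R2: wait I4 write@17]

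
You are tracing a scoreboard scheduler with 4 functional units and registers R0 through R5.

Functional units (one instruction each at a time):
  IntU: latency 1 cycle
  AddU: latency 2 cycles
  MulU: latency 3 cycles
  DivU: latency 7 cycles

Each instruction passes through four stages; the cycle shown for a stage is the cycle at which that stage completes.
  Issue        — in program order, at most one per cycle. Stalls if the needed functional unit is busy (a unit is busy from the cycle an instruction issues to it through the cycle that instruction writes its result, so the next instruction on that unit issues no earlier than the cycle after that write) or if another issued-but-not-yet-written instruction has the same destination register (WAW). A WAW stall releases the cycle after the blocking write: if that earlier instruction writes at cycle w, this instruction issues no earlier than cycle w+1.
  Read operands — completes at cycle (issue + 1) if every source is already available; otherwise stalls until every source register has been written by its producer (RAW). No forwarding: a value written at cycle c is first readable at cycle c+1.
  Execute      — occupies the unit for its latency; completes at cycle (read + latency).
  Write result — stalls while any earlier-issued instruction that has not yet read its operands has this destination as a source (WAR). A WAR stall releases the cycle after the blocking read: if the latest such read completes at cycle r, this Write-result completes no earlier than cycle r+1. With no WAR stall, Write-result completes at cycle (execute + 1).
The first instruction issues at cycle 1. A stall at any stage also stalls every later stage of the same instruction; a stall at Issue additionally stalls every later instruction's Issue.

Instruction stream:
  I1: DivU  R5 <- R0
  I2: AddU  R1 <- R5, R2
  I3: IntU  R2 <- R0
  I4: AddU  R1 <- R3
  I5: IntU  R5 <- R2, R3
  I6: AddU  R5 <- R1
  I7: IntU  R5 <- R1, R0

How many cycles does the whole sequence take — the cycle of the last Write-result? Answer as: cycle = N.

cycle = 28

cycle 1: I1→DivU
cycle 2: I1 RO · I2→AddU
cycle 3: I3→IntU
cycle 4: I3 RO
cycle 5: I3 EX
cycle 9: I1 EX
cycle 10: I1 WR R5
cycle 11: I2 RO
cycle 12: I3 WR R2
cycle 13: I2 EX
cycle 14: I2 WR R1
cycle 15: I4→AddU
cycle 16: I4 RO · I5→IntU
cycle 17: I5 RO
cycle 18: I4 EX · I5 EX
cycle 19: I4 WR R1 · I5 WR R5
cycle 20: I6→AddU
cycle 21: I6 RO
cycle 23: I6 EX
cycle 24: I6 WR R5
cycle 25: I7→IntU
cycle 26: I7 RO
cycle 27: I7 EX
cycle 28: I7 WR R5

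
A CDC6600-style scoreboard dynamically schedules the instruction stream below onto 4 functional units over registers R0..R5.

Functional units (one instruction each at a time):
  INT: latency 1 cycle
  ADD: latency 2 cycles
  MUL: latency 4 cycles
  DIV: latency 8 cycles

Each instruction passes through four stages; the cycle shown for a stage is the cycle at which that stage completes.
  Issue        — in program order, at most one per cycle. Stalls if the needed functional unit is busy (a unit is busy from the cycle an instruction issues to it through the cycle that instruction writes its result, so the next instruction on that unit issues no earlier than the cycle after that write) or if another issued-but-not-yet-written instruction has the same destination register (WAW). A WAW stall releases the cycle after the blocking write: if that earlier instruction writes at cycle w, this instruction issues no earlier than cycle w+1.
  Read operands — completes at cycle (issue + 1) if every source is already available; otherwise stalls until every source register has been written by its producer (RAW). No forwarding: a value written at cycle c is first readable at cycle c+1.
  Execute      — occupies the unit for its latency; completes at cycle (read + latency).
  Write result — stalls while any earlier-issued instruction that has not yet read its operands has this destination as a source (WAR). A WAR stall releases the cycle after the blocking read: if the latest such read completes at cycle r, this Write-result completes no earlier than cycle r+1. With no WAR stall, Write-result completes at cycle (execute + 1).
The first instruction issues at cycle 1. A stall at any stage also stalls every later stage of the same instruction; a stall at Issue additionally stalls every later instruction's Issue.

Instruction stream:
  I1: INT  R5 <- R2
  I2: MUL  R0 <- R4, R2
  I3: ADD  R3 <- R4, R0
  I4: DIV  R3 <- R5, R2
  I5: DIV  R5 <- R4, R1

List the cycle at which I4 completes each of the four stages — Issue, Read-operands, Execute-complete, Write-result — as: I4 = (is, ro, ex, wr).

  I1 | 1 | 2 | 3 | 4
  I2 | 2 | 3 | 7 | 8
  I3 | 3 | 9 | 11 | 12   RAW R0: wait I2 write@8
  I4 | 13 | 14 | 22 | 23   WAW R3: wait I3 write@12
  I5 | 24 | 25 | 33 | 34   struct: DIV busy until I4 writes@23

I4 = (13, 14, 22, 23)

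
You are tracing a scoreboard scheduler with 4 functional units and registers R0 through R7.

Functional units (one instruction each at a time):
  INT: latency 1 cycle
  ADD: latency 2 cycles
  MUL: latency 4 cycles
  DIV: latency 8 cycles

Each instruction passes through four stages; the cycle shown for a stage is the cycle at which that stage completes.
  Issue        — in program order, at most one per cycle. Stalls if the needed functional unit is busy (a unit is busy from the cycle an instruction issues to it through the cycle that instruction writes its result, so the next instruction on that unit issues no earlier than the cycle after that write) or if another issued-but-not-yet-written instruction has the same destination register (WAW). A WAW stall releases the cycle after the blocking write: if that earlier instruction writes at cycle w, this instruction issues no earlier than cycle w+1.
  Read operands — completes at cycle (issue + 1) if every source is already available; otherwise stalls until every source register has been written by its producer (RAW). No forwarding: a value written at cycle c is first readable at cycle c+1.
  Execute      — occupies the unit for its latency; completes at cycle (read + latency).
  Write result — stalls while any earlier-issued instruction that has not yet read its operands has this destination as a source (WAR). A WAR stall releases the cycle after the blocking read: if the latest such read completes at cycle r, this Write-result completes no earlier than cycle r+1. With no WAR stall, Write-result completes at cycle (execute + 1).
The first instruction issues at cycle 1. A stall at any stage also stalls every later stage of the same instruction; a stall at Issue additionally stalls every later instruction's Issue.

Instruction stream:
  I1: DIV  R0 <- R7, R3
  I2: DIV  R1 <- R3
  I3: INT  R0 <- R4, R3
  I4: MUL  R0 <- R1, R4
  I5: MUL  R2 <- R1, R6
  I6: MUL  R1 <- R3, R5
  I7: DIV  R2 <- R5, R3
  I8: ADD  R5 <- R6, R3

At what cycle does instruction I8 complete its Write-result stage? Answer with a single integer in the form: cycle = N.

I1  is:1  ro:2  ex:10  wr:11
I2  is:12  ro:13  ex:21  wr:22  — struct: DIV busy until I1 writes@11
I3  is:13  ro:14  ex:15  wr:16
I4  is:17  ro:23  ex:27  wr:28  — WAW R0: wait I3 write@16, RAW R1: wait I2 write@22
I5  is:29  ro:30  ex:34  wr:35  — struct: MUL busy until I4 writes@28
I6  is:36  ro:37  ex:41  wr:42  — struct: MUL busy until I5 writes@35
I7  is:37  ro:38  ex:46  wr:47
I8  is:38  ro:39  ex:41  wr:42

cycle = 42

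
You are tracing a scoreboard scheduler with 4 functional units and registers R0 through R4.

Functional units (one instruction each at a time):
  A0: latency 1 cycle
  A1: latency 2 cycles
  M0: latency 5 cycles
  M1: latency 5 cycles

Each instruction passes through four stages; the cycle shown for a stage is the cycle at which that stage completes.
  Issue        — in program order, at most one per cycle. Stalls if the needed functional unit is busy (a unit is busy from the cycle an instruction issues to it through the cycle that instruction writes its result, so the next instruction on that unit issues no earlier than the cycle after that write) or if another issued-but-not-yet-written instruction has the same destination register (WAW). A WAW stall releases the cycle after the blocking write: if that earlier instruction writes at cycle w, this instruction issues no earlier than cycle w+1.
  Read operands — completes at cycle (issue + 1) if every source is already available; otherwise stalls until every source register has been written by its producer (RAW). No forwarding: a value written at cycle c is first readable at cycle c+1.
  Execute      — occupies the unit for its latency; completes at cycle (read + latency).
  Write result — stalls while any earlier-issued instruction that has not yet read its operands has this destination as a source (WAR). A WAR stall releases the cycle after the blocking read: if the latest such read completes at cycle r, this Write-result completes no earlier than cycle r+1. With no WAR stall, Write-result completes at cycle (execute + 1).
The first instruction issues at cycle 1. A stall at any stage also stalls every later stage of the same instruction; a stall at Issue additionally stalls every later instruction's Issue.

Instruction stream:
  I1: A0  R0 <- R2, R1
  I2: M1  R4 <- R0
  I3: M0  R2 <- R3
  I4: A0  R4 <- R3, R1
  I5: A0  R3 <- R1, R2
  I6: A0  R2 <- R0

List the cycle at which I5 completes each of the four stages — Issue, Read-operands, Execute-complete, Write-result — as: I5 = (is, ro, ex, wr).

I1  is:1  ro:2  ex:3  wr:4
I2  is:2  ro:5  ex:10  wr:11  — RAW R0: wait I1 write@4
I3  is:3  ro:4  ex:9  wr:10
I4  is:12  ro:13  ex:14  wr:15  — WAW R4: wait I2 write@11
I5  is:16  ro:17  ex:18  wr:19  — struct: A0 busy until I4 writes@15
I6  is:20  ro:21  ex:22  wr:23  — struct: A0 busy until I5 writes@19

I5 = (16, 17, 18, 19)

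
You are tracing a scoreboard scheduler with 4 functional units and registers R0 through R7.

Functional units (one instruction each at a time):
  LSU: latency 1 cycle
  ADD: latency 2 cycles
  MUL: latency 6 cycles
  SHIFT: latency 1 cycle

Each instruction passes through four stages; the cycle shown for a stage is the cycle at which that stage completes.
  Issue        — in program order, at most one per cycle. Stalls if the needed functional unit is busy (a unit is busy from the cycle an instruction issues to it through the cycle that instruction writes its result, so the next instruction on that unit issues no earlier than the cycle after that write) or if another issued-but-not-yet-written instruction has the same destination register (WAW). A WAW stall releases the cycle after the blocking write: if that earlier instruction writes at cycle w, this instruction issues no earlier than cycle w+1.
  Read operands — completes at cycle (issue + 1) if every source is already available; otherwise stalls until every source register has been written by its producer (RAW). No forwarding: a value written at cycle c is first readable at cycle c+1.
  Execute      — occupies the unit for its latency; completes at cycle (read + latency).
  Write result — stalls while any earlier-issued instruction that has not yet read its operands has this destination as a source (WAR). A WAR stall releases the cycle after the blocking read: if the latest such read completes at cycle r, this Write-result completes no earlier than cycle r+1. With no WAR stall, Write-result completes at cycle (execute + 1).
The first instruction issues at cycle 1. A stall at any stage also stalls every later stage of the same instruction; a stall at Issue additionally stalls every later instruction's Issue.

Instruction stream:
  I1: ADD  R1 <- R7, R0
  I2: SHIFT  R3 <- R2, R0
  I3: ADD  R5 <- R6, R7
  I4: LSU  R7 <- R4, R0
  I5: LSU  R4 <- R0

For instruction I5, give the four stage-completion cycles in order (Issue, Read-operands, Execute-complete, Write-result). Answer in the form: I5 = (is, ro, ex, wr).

cycle 1: I1→ADD
cycle 2: I1 RO, I2→SHIFT
cycle 3: I2 RO
cycle 4: I1 EX, I2 EX
cycle 5: I1 WR R1, I2 WR R3
cycle 6: I3→ADD
cycle 7: I3 RO, I4→LSU
cycle 8: I4 RO
cycle 9: I3 EX, I4 EX
cycle 10: I3 WR R5, I4 WR R7
cycle 11: I5→LSU
cycle 12: I5 RO
cycle 13: I5 EX
cycle 14: I5 WR R4

I5 = (11, 12, 13, 14)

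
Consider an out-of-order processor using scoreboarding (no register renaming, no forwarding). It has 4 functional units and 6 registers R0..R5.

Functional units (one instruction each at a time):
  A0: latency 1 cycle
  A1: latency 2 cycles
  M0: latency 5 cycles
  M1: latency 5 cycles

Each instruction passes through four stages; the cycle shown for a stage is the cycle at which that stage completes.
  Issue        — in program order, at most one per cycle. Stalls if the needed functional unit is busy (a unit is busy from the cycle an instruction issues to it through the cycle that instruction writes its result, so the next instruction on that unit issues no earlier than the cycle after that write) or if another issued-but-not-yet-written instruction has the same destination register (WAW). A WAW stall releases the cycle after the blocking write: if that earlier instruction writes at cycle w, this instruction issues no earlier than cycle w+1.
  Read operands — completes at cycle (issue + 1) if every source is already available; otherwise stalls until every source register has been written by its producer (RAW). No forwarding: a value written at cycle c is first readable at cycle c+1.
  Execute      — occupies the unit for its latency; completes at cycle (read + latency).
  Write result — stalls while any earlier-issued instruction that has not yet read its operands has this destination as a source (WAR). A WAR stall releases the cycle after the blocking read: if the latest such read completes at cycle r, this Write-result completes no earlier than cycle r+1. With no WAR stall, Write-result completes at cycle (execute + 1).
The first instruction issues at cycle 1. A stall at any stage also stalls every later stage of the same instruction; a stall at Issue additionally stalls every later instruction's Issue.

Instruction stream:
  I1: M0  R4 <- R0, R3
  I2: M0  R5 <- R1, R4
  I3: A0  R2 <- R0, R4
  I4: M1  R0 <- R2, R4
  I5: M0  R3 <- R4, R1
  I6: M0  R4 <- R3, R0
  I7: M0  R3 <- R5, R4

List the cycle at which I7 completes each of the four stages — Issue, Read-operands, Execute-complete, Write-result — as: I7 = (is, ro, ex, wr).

c1: I1→M0
c2: I1 RO
c7: I1 EX
c8: I1 WR R4
c9: I2→M0
c10: I2 RO; I3→A0
c11: I3 RO; I4→M1
c12: I3 EX
c13: I3 WR R2
c14: I4 RO
c15: I2 EX
c16: I2 WR R5
c17: I5→M0
c18: I5 RO
c19: I4 EX
c20: I4 WR R0
c23: I5 EX
c24: I5 WR R3
c25: I6→M0
c26: I6 RO
c31: I6 EX
c32: I6 WR R4
c33: I7→M0
c34: I7 RO
c39: I7 EX
c40: I7 WR R3

I7 = (33, 34, 39, 40)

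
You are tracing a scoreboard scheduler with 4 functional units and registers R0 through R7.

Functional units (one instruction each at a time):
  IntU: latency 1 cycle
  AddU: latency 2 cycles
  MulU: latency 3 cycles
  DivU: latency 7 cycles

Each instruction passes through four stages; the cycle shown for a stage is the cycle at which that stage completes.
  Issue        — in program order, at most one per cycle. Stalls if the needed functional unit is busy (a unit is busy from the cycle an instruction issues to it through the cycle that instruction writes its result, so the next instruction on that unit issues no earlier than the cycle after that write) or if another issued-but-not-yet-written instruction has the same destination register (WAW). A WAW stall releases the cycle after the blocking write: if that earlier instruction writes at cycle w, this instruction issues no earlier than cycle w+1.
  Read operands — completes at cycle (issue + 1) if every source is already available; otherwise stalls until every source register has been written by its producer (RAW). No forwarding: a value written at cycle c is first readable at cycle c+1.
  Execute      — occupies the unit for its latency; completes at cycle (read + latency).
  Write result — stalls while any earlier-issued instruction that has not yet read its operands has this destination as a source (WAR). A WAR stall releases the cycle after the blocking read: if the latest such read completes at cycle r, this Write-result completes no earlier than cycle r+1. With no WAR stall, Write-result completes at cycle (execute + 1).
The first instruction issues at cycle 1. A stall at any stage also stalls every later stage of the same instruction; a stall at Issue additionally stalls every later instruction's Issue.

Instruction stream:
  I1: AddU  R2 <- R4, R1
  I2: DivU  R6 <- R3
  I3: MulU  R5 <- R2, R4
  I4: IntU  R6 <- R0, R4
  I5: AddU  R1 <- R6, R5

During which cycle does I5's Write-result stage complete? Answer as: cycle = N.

cycle = 19

  I1 | 1 | 2 | 4 | 5
  I2 | 2 | 3 | 10 | 11
  I3 | 3 | 6 | 9 | 10   RAW R2: wait I1 write@5
  I4 | 12 | 13 | 14 | 15   WAW R6: wait I2 write@11
  I5 | 13 | 16 | 18 | 19   RAW R6: wait I4 write@15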